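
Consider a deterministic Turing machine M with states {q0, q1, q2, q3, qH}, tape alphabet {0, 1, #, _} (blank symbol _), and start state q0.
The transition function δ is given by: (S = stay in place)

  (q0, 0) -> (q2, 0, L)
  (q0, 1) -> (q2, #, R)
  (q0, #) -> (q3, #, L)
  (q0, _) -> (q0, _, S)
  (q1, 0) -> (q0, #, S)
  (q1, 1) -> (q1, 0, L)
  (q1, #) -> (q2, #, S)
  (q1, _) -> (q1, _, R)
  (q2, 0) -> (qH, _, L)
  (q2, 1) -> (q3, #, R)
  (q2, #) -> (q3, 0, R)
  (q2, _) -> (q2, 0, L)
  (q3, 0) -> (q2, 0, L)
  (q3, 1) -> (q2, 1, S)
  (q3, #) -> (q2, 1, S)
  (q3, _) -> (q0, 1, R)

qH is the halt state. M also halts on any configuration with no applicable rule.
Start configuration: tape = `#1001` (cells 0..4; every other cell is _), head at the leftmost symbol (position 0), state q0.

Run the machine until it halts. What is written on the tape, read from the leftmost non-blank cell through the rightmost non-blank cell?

q0 | _[#]1001   read # → write #, move L, go to q3
q3 | [_]#1001   read _ → write 1, move R, go to q0
q0 | 1[#]1001   read # → write #, move L, go to q3
q3 | [1]#1001   read 1 → write 1, move S, go to q2
q2 | [1]#1001   read 1 → write #, move R, go to q3
q3 | #[#]1001   read # → write 1, move S, go to q2
q2 | #[1]1001   read 1 → write #, move R, go to q3
q3 | ##[1]001   read 1 → write 1, move S, go to q2
q2 | ##[1]001   read 1 → write #, move R, go to q3
q3 | ###[0]01   read 0 → write 0, move L, go to q2
q2 | ##[#]001   read # → write 0, move R, go to q3
q3 | ##0[0]01   read 0 → write 0, move L, go to q2
q2 | ##[0]001   read 0 → write _, move L, go to qH
qH | #[#]_001
The non-blank tape span at halt is ##_001.

##_001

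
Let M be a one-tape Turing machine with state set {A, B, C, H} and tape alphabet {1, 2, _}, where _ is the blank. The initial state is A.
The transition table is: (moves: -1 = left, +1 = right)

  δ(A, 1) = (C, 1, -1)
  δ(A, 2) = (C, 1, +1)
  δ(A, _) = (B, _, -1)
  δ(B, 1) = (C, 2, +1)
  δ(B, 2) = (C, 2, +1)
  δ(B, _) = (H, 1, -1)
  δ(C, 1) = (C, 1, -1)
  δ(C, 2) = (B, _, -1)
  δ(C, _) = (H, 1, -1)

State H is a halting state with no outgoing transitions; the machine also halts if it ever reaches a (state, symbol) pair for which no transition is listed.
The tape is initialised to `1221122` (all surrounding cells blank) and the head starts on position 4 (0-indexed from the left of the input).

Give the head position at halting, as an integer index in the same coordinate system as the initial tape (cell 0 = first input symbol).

state=A head=4 tape=1221[1]22   (A,1)→(C,1,-1)
state=C head=3 tape=122[1]122   (C,1)→(C,1,-1)
state=C head=2 tape=12[2]1122   (C,2)→(B,_,-1)
state=B head=1 tape=1[2]_1122   (B,2)→(C,2,+1)
state=C head=2 tape=12[_]1122   (C,_)→(H,1,-1)
state=H head=1 tape=1[2]11122
At halt the head is at cell 1.

1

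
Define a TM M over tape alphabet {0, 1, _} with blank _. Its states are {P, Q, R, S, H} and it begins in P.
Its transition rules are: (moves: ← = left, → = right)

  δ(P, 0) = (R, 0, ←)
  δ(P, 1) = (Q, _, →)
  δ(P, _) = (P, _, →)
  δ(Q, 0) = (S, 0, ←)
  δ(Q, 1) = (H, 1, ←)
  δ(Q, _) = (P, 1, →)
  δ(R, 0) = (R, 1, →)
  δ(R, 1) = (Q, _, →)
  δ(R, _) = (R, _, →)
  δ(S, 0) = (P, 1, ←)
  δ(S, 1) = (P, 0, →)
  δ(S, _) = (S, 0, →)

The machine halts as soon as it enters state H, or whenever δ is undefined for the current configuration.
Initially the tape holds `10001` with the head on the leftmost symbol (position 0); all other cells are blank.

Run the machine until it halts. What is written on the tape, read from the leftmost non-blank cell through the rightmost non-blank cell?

P | _[1]0001   read 1 → write _, move →, go to Q
Q | __[0]001   read 0 → write 0, move ←, go to S
S | _[_]0001   read _ → write 0, move →, go to S
S | _0[0]001   read 0 → write 1, move ←, go to P
P | _[0]1001   read 0 → write 0, move ←, go to R
R | [_]01001   read _ → write _, move →, go to R
R | _[0]1001   read 0 → write 1, move →, go to R
R | _1[1]001   read 1 → write _, move →, go to Q
Q | _1_[0]01   read 0 → write 0, move ←, go to S
S | _1[_]001   read _ → write 0, move →, go to S
S | _10[0]01   read 0 → write 1, move ←, go to P
P | _1[0]101   read 0 → write 0, move ←, go to R
R | _[1]0101   read 1 → write _, move →, go to Q
Q | __[0]101   read 0 → write 0, move ←, go to S
S | _[_]0101   read _ → write 0, move →, go to S
S | _0[0]101   read 0 → write 1, move ←, go to P
P | _[0]1101   read 0 → write 0, move ←, go to R
R | [_]01101   read _ → write _, move →, go to R
R | _[0]1101   read 0 → write 1, move →, go to R
R | _1[1]101   read 1 → write _, move →, go to Q
Q | _1_[1]01   read 1 → write 1, move ←, go to H
H | _1[_]101
The non-blank tape span at halt is 1_101.

1_101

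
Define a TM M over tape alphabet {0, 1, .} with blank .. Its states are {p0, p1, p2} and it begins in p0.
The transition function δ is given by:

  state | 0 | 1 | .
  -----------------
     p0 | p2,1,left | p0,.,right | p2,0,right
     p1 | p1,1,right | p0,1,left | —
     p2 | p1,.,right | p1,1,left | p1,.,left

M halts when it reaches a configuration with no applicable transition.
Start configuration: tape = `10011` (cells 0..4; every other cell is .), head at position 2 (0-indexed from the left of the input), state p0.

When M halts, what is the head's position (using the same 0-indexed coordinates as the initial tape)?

6

state=p0 head=2 tape=10[0]11..   (p0,0)→(p2,1,left)
state=p2 head=1 tape=1[0]111..   (p2,0)→(p1,.,right)
state=p1 head=2 tape=1.[1]11..   (p1,1)→(p0,1,left)
state=p0 head=1 tape=1[.]111..   (p0,.)→(p2,0,right)
state=p2 head=2 tape=10[1]11..   (p2,1)→(p1,1,left)
state=p1 head=1 tape=1[0]111..   (p1,0)→(p1,1,right)
state=p1 head=2 tape=11[1]11..   (p1,1)→(p0,1,left)
state=p0 head=1 tape=1[1]111..   (p0,1)→(p0,.,right)
state=p0 head=2 tape=1.[1]11..   (p0,1)→(p0,.,right)
state=p0 head=3 tape=1..[1]1..   (p0,1)→(p0,.,right)
state=p0 head=4 tape=1...[1]..   (p0,1)→(p0,.,right)
state=p0 head=5 tape=1....[.].   (p0,.)→(p2,0,right)
state=p2 head=6 tape=1....0[.]   (p2,.)→(p1,.,left)
state=p1 head=5 tape=1....[0].   (p1,0)→(p1,1,right)
state=p1 head=6 tape=1....1[.]
At halt the head is at cell 6.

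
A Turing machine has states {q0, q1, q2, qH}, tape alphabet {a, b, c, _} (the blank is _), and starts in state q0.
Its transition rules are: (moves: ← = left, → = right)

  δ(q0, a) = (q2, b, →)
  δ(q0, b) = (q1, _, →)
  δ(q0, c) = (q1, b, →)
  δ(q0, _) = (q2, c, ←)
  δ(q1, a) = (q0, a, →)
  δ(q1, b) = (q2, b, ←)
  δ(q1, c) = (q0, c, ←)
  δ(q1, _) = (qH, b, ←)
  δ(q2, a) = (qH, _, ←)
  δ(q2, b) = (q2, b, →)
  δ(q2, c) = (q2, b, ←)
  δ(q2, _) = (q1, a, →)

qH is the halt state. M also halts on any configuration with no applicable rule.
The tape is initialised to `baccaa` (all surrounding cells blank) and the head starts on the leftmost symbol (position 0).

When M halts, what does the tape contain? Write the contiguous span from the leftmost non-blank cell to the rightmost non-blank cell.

ccaa

state=q0 head=0 tape=[b]accaa   (q0,b)→(q1,_,→)
state=q1 head=1 tape=_[a]ccaa   (q1,a)→(q0,a,→)
state=q0 head=2 tape=_a[c]caa   (q0,c)→(q1,b,→)
state=q1 head=3 tape=_ab[c]aa   (q1,c)→(q0,c,←)
state=q0 head=2 tape=_a[b]caa   (q0,b)→(q1,_,→)
state=q1 head=3 tape=_a_[c]aa   (q1,c)→(q0,c,←)
state=q0 head=2 tape=_a[_]caa   (q0,_)→(q2,c,←)
state=q2 head=1 tape=_[a]ccaa   (q2,a)→(qH,_,←)
state=qH head=0 tape=[_]_ccaa
The non-blank tape span at halt is ccaa.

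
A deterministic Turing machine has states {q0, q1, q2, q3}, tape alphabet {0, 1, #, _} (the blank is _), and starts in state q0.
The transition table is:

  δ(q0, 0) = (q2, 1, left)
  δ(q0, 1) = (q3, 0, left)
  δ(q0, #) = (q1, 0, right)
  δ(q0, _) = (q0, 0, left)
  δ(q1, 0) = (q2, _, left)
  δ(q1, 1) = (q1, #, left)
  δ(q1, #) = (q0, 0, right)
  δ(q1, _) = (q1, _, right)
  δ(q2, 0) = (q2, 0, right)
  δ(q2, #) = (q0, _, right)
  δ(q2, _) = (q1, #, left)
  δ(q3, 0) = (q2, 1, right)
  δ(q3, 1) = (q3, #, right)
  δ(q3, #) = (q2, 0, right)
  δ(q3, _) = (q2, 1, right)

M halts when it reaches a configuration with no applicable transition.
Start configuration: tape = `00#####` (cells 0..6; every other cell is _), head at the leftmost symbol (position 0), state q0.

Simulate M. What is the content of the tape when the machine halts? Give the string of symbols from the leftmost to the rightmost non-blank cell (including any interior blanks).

100_00010

q0 | __[0]0#####_   read 0 → write 1, move left, go to q2
q2 | _[_]10#####_   read _ → write #, move left, go to q1
q1 | [_]#10#####_   read _ → write _, move right, go to q1
q1 | _[#]10#####_   read # → write 0, move right, go to q0
q0 | _0[1]0#####_   read 1 → write 0, move left, go to q3
q3 | _[0]00#####_   read 0 → write 1, move right, go to q2
q2 | _1[0]0#####_   read 0 → write 0, move right, go to q2
q2 | _10[0]#####_   read 0 → write 0, move right, go to q2
q2 | _100[#]####_   read # → write _, move right, go to q0
q0 | _100_[#]###_   read # → write 0, move right, go to q1
q1 | _100_0[#]##_   read # → write 0, move right, go to q0
q0 | _100_00[#]#_   read # → write 0, move right, go to q1
q1 | _100_000[#]_   read # → write 0, move right, go to q0
q0 | _100_0000[_]   read _ → write 0, move left, go to q0
q0 | _100_000[0]0   read 0 → write 1, move left, go to q2
q2 | _100_00[0]10   read 0 → write 0, move right, go to q2
q2 | _100_000[1]0
The non-blank tape span at halt is 100_00010.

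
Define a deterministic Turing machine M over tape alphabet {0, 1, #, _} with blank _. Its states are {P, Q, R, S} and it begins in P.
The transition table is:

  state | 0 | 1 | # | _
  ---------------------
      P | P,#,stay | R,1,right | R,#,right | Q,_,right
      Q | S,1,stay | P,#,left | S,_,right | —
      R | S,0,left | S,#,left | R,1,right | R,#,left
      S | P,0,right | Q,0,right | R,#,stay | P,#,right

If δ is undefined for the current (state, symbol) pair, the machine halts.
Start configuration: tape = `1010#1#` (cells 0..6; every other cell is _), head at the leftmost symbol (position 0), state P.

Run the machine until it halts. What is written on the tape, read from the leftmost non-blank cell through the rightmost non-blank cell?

0#00_0_#

state=P head=0 tape=[1]010#1#___   (P,1)→(R,1,right)
state=R head=1 tape=1[0]10#1#___   (R,0)→(S,0,left)
state=S head=0 tape=[1]010#1#___   (S,1)→(Q,0,right)
state=Q head=1 tape=0[0]10#1#___   (Q,0)→(S,1,stay)
state=S head=1 tape=0[1]10#1#___   (S,1)→(Q,0,right)
state=Q head=2 tape=00[1]0#1#___   (Q,1)→(P,#,left)
state=P head=1 tape=0[0]#0#1#___   (P,0)→(P,#,stay)
state=P head=1 tape=0[#]#0#1#___   (P,#)→(R,#,right)
state=R head=2 tape=0#[#]0#1#___   (R,#)→(R,1,right)
state=R head=3 tape=0#1[0]#1#___   (R,0)→(S,0,left)
state=S head=2 tape=0#[1]0#1#___   (S,1)→(Q,0,right)
state=Q head=3 tape=0#0[0]#1#___   (Q,0)→(S,1,stay)
state=S head=3 tape=0#0[1]#1#___   (S,1)→(Q,0,right)
state=Q head=4 tape=0#00[#]1#___   (Q,#)→(S,_,right)
state=S head=5 tape=0#00_[1]#___   (S,1)→(Q,0,right)
state=Q head=6 tape=0#00_0[#]___   (Q,#)→(S,_,right)
state=S head=7 tape=0#00_0_[_]__   (S,_)→(P,#,right)
state=P head=8 tape=0#00_0_#[_]_   (P,_)→(Q,_,right)
state=Q head=9 tape=0#00_0_#_[_]
The non-blank tape span at halt is 0#00_0_#.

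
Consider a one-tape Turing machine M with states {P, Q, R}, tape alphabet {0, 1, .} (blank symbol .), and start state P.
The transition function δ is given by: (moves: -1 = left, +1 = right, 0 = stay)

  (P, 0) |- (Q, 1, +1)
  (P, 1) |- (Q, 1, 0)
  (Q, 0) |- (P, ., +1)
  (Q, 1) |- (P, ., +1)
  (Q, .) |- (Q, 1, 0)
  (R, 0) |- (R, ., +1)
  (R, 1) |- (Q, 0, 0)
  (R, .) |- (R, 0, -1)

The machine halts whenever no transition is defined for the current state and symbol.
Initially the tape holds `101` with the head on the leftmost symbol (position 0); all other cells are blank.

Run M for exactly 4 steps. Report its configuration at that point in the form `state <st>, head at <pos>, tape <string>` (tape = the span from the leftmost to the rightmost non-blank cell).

state P, head at 3, tape 1

P | [1]01.   read 1 → write 1, move 0, go to Q
Q | [1]01.   read 1 → write ., move +1, go to P
P | .[0]1.   read 0 → write 1, move +1, go to Q
Q | .1[1].   read 1 → write ., move +1, go to P
P | .1.[.]
After 4 steps: state P, head at 3, tape 1.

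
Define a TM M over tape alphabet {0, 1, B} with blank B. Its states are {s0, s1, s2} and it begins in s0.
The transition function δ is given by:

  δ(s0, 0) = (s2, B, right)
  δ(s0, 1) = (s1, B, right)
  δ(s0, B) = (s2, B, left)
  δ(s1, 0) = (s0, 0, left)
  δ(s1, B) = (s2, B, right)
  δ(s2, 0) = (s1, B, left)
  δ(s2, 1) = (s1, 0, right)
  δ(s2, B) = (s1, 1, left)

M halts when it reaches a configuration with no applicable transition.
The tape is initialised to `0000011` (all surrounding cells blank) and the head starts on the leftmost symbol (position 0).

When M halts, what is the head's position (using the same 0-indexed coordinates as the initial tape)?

5

s0 | [0]000011   read 0 → write B, move right, go to s2
s2 | B[0]00011   read 0 → write B, move left, go to s1
s1 | [B]B00011   read B → write B, move right, go to s2
s2 | B[B]00011   read B → write 1, move left, go to s1
s1 | [B]100011   read B → write B, move right, go to s2
s2 | B[1]00011   read 1 → write 0, move right, go to s1
s1 | B0[0]0011   read 0 → write 0, move left, go to s0
s0 | B[0]00011   read 0 → write B, move right, go to s2
s2 | BB[0]0011   read 0 → write B, move left, go to s1
s1 | B[B]B0011   read B → write B, move right, go to s2
s2 | BB[B]0011   read B → write 1, move left, go to s1
s1 | B[B]10011   read B → write B, move right, go to s2
s2 | BB[1]0011   read 1 → write 0, move right, go to s1
s1 | BB0[0]011   read 0 → write 0, move left, go to s0
s0 | BB[0]0011   read 0 → write B, move right, go to s2
s2 | BBB[0]011   read 0 → write B, move left, go to s1
s1 | BB[B]B011   read B → write B, move right, go to s2
s2 | BBB[B]011   read B → write 1, move left, go to s1
s1 | BB[B]1011   read B → write B, move right, go to s2
s2 | BBB[1]011   read 1 → write 0, move right, go to s1
s1 | BBB0[0]11   read 0 → write 0, move left, go to s0
s0 | BBB[0]011   read 0 → write B, move right, go to s2
s2 | BBBB[0]11   read 0 → write B, move left, go to s1
s1 | BBB[B]B11   read B → write B, move right, go to s2
s2 | BBBB[B]11   read B → write 1, move left, go to s1
s1 | BBB[B]111   read B → write B, move right, go to s2
s2 | BBBB[1]11   read 1 → write 0, move right, go to s1
s1 | BBBB0[1]1
At halt the head is at cell 5.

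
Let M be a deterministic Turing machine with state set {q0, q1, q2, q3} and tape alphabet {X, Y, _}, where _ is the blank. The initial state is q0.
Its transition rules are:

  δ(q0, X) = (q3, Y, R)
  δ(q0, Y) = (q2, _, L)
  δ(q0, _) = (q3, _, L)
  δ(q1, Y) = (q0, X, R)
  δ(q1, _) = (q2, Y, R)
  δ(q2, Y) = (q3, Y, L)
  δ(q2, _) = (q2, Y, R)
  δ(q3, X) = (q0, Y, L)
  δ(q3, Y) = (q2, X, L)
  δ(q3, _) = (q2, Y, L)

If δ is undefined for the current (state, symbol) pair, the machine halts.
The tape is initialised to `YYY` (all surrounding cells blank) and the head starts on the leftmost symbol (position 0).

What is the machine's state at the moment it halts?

q2

state=q0 head=0 tape=____[Y]YY   (q0,Y)→(q2,_,L)
state=q2 head=-1 tape=___[_]_YY   (q2,_)→(q2,Y,R)
state=q2 head=0 tape=___Y[_]YY   (q2,_)→(q2,Y,R)
state=q2 head=1 tape=___YY[Y]Y   (q2,Y)→(q3,Y,L)
state=q3 head=0 tape=___Y[Y]YY   (q3,Y)→(q2,X,L)
state=q2 head=-1 tape=___[Y]XYY   (q2,Y)→(q3,Y,L)
state=q3 head=-2 tape=__[_]YXYY   (q3,_)→(q2,Y,L)
state=q2 head=-3 tape=_[_]YYXYY   (q2,_)→(q2,Y,R)
state=q2 head=-2 tape=_Y[Y]YXYY   (q2,Y)→(q3,Y,L)
state=q3 head=-3 tape=_[Y]YYXYY   (q3,Y)→(q2,X,L)
state=q2 head=-4 tape=[_]XYYXYY   (q2,_)→(q2,Y,R)
state=q2 head=-3 tape=Y[X]YYXYY
No transition is defined for (q2, X); M halts in state q2.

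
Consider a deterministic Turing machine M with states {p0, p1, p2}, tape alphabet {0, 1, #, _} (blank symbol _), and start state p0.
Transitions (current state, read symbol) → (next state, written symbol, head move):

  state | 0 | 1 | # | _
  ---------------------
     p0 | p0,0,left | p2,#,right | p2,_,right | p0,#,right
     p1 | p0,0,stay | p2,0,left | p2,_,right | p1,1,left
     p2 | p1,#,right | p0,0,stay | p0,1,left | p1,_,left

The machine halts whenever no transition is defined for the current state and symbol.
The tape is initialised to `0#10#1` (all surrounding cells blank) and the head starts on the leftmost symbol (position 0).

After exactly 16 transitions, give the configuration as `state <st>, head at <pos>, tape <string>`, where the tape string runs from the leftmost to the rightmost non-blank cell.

p0 | _[0]#10#1   read 0 → write 0, move left, go to p0
p0 | [_]0#10#1   read _ → write #, move right, go to p0
p0 | #[0]#10#1   read 0 → write 0, move left, go to p0
p0 | [#]0#10#1   read # → write _, move right, go to p2
p2 | _[0]#10#1   read 0 → write #, move right, go to p1
p1 | _#[#]10#1   read # → write _, move right, go to p2
p2 | _#_[1]0#1   read 1 → write 0, move stay, go to p0
p0 | _#_[0]0#1   read 0 → write 0, move left, go to p0
p0 | _#[_]00#1   read _ → write #, move right, go to p0
p0 | _##[0]0#1   read 0 → write 0, move left, go to p0
p0 | _#[#]00#1   read # → write _, move right, go to p2
p2 | _#_[0]0#1   read 0 → write #, move right, go to p1
p1 | _#_#[0]#1   read 0 → write 0, move stay, go to p0
p0 | _#_#[0]#1   read 0 → write 0, move left, go to p0
p0 | _#_[#]0#1   read # → write _, move right, go to p2
p2 | _#__[0]#1   read 0 → write #, move right, go to p1
p1 | _#__#[#]1
After 16 steps: state p1, head at 4, tape #__##1.

state p1, head at 4, tape #__##1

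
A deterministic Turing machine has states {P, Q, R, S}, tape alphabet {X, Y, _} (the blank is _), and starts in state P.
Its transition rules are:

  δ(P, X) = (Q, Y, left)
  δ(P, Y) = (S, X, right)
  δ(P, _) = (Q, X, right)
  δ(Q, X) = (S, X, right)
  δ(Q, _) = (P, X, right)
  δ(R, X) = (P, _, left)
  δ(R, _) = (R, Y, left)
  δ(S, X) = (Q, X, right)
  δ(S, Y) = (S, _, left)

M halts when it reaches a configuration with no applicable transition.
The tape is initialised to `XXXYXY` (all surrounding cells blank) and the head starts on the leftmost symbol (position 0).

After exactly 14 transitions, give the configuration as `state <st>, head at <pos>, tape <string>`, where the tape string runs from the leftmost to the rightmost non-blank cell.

state=P head=0 tape=_[X]XXYXY_   (P,X)→(Q,Y,left)
state=Q head=-1 tape=[_]YXXYXY_   (Q,_)→(P,X,right)
state=P head=0 tape=X[Y]XXYXY_   (P,Y)→(S,X,right)
state=S head=1 tape=XX[X]XYXY_   (S,X)→(Q,X,right)
state=Q head=2 tape=XXX[X]YXY_   (Q,X)→(S,X,right)
state=S head=3 tape=XXXX[Y]XY_   (S,Y)→(S,_,left)
state=S head=2 tape=XXX[X]_XY_   (S,X)→(Q,X,right)
state=Q head=3 tape=XXXX[_]XY_   (Q,_)→(P,X,right)
state=P head=4 tape=XXXXX[X]Y_   (P,X)→(Q,Y,left)
state=Q head=3 tape=XXXX[X]YY_   (Q,X)→(S,X,right)
state=S head=4 tape=XXXXX[Y]Y_   (S,Y)→(S,_,left)
state=S head=3 tape=XXXX[X]_Y_   (S,X)→(Q,X,right)
state=Q head=4 tape=XXXXX[_]Y_   (Q,_)→(P,X,right)
state=P head=5 tape=XXXXXX[Y]_   (P,Y)→(S,X,right)
state=S head=6 tape=XXXXXXX[_]
After 14 steps: state S, head at 6, tape XXXXXXX.

state S, head at 6, tape XXXXXXX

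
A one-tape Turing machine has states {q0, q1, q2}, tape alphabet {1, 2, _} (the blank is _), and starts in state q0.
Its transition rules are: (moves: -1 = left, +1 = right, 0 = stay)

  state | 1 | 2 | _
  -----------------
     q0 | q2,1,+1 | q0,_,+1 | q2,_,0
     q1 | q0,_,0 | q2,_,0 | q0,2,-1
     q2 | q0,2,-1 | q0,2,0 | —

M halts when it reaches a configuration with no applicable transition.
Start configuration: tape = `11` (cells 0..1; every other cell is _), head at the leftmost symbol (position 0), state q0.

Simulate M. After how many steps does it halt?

q0 | [1]1_   read 1 → write 1, move +1, go to q2
q2 | 1[1]_   read 1 → write 2, move -1, go to q0
q0 | [1]2_   read 1 → write 1, move +1, go to q2
q2 | 1[2]_   read 2 → write 2, move 0, go to q0
q0 | 1[2]_   read 2 → write _, move +1, go to q0
q0 | 1_[_]   read _ → write _, move 0, go to q2
q2 | 1_[_]
M halts after 6 transitions.

6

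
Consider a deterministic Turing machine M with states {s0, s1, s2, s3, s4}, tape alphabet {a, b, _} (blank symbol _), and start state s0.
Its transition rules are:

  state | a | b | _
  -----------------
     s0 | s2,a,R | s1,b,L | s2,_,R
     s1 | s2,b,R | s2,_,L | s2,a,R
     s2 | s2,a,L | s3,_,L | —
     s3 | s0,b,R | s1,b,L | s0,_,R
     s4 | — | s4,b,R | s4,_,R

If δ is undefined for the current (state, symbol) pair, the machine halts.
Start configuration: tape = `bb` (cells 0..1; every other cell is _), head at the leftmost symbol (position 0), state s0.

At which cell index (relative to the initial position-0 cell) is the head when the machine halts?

state=s0 head=0 tape=_[b]b_   (s0,b)→(s1,b,L)
state=s1 head=-1 tape=[_]bb_   (s1,_)→(s2,a,R)
state=s2 head=0 tape=a[b]b_   (s2,b)→(s3,_,L)
state=s3 head=-1 tape=[a]_b_   (s3,a)→(s0,b,R)
state=s0 head=0 tape=b[_]b_   (s0,_)→(s2,_,R)
state=s2 head=1 tape=b_[b]_   (s2,b)→(s3,_,L)
state=s3 head=0 tape=b[_]__   (s3,_)→(s0,_,R)
state=s0 head=1 tape=b_[_]_   (s0,_)→(s2,_,R)
state=s2 head=2 tape=b__[_]
At halt the head is at cell 2.

2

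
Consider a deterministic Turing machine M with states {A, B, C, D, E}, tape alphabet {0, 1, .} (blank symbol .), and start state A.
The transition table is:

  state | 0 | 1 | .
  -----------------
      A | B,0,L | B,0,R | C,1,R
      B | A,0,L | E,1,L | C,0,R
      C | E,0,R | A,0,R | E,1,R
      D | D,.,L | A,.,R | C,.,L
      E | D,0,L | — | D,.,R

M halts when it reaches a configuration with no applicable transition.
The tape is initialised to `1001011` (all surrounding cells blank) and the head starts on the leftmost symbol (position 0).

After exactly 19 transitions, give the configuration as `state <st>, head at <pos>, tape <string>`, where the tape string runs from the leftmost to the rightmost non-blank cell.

state C, head at -1, tape 111..01011

state=A head=0 tape=...[1]001011   (A,1)→(B,0,R)
state=B head=1 tape=...0[0]01011   (B,0)→(A,0,L)
state=A head=0 tape=...[0]001011   (A,0)→(B,0,L)
state=B head=-1 tape=..[.]0001011   (B,.)→(C,0,R)
state=C head=0 tape=..0[0]001011   (C,0)→(E,0,R)
state=E head=1 tape=..00[0]01011   (E,0)→(D,0,L)
state=D head=0 tape=..0[0]001011   (D,0)→(D,.,L)
state=D head=-1 tape=..[0].001011   (D,0)→(D,.,L)
state=D head=-2 tape=.[.]..001011   (D,.)→(C,.,L)
state=C head=-3 tape=[.]...001011   (C,.)→(E,1,R)
state=E head=-2 tape=1[.]..001011   (E,.)→(D,.,R)
state=D head=-1 tape=1.[.].001011   (D,.)→(C,.,L)
state=C head=-2 tape=1[.]..001011   (C,.)→(E,1,R)
state=E head=-1 tape=11[.].001011   (E,.)→(D,.,R)
state=D head=0 tape=11.[.]001011   (D,.)→(C,.,L)
state=C head=-1 tape=11[.].001011   (C,.)→(E,1,R)
state=E head=0 tape=111[.]001011   (E,.)→(D,.,R)
state=D head=1 tape=111.[0]01011   (D,0)→(D,.,L)
state=D head=0 tape=111[.].01011   (D,.)→(C,.,L)
state=C head=-1 tape=11[1]..01011
After 19 steps: state C, head at -1, tape 111..01011.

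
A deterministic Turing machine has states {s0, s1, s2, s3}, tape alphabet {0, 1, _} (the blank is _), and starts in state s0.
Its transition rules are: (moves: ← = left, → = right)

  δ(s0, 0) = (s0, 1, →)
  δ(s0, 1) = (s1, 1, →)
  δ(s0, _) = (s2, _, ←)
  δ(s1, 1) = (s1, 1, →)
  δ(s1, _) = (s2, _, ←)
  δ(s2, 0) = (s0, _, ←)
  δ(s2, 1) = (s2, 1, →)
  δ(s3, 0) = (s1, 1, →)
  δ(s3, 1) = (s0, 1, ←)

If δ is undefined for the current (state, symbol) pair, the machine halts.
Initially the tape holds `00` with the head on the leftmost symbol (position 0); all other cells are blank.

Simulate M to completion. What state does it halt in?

s2

s0 | [0]0_   read 0 → write 1, move →, go to s0
s0 | 1[0]_   read 0 → write 1, move →, go to s0
s0 | 11[_]   read _ → write _, move ←, go to s2
s2 | 1[1]_   read 1 → write 1, move →, go to s2
s2 | 11[_]
No transition is defined for (s2, _); M halts in state s2.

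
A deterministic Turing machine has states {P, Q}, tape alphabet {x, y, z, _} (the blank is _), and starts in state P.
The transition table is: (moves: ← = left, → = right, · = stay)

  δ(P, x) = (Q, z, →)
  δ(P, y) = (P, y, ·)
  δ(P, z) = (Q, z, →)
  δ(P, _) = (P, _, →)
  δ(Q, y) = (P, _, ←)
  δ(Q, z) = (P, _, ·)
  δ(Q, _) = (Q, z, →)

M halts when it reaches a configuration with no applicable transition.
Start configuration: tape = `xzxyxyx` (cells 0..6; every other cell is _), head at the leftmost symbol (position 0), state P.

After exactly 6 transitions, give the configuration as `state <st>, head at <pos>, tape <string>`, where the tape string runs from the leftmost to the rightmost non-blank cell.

state Q, head at 3, tape z_z_xyx

state=P head=0 tape=[x]zxyxyx   (P,x)→(Q,z,→)
state=Q head=1 tape=z[z]xyxyx   (Q,z)→(P,_,·)
state=P head=1 tape=z[_]xyxyx   (P,_)→(P,_,→)
state=P head=2 tape=z_[x]yxyx   (P,x)→(Q,z,→)
state=Q head=3 tape=z_z[y]xyx   (Q,y)→(P,_,←)
state=P head=2 tape=z_[z]_xyx   (P,z)→(Q,z,→)
state=Q head=3 tape=z_z[_]xyx
After 6 steps: state Q, head at 3, tape z_z_xyx.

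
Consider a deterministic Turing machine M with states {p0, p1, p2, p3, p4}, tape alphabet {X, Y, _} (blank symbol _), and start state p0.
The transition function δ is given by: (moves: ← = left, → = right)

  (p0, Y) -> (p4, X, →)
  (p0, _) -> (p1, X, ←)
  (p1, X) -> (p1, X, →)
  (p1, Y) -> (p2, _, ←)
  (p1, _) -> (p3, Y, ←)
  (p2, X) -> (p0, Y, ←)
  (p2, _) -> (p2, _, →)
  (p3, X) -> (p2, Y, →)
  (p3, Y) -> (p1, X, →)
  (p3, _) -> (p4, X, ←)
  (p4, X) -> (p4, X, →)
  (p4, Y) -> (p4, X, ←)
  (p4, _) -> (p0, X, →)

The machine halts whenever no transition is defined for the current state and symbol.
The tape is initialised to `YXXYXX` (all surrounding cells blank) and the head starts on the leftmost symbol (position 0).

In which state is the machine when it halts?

p0 | [Y]XXYXX___   read Y → write X, move →, go to p4
p4 | X[X]XYXX___   read X → write X, move →, go to p4
p4 | XX[X]YXX___   read X → write X, move →, go to p4
p4 | XXX[Y]XX___   read Y → write X, move ←, go to p4
p4 | XX[X]XXX___   read X → write X, move →, go to p4
p4 | XXX[X]XX___   read X → write X, move →, go to p4
p4 | XXXX[X]X___   read X → write X, move →, go to p4
p4 | XXXXX[X]___   read X → write X, move →, go to p4
p4 | XXXXXX[_]__   read _ → write X, move →, go to p0
p0 | XXXXXXX[_]_   read _ → write X, move ←, go to p1
p1 | XXXXXX[X]X_   read X → write X, move →, go to p1
p1 | XXXXXXX[X]_   read X → write X, move →, go to p1
p1 | XXXXXXXX[_]   read _ → write Y, move ←, go to p3
p3 | XXXXXXX[X]Y   read X → write Y, move →, go to p2
p2 | XXXXXXXY[Y]
No transition is defined for (p2, Y); M halts in state p2.

p2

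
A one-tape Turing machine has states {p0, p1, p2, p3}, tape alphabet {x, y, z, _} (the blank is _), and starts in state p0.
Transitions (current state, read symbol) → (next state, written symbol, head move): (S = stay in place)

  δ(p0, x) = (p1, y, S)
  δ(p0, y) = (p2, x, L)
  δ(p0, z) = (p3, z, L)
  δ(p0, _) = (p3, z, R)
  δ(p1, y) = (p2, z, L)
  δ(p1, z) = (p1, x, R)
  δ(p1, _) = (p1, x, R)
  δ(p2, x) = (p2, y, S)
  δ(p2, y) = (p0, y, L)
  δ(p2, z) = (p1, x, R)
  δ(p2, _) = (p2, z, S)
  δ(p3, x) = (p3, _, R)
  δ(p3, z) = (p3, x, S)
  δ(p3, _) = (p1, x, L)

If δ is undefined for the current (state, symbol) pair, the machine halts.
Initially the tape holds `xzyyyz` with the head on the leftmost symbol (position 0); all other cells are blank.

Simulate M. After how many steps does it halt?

p0 | __[x]zyyyz   read x → write y, move S, go to p1
p1 | __[y]zyyyz   read y → write z, move L, go to p2
p2 | _[_]zzyyyz   read _ → write z, move S, go to p2
p2 | _[z]zzyyyz   read z → write x, move R, go to p1
p1 | _x[z]zyyyz   read z → write x, move R, go to p1
p1 | _xx[z]yyyz   read z → write x, move R, go to p1
p1 | _xxx[y]yyz   read y → write z, move L, go to p2
p2 | _xx[x]zyyz   read x → write y, move S, go to p2
p2 | _xx[y]zyyz   read y → write y, move L, go to p0
p0 | _x[x]yzyyz   read x → write y, move S, go to p1
p1 | _x[y]yzyyz   read y → write z, move L, go to p2
p2 | _[x]zyzyyz   read x → write y, move S, go to p2
p2 | _[y]zyzyyz   read y → write y, move L, go to p0
p0 | [_]yzyzyyz   read _ → write z, move R, go to p3
p3 | z[y]zyzyyz
M halts after 14 transitions.

14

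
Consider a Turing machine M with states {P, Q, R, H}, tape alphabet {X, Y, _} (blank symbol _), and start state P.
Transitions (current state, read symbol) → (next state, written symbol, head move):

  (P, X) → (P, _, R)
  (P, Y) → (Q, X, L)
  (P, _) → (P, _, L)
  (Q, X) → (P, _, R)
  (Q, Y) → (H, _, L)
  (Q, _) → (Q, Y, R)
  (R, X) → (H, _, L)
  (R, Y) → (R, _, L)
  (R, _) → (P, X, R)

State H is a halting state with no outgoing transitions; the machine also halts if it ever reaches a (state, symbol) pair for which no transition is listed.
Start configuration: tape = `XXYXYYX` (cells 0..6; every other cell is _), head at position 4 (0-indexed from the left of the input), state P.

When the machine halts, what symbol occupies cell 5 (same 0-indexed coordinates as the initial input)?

_

state=P head=4 tape=XXYX[Y]YX_   (P,Y)→(Q,X,L)
state=Q head=3 tape=XXY[X]XYX_   (Q,X)→(P,_,R)
state=P head=4 tape=XXY_[X]YX_   (P,X)→(P,_,R)
state=P head=5 tape=XXY__[Y]X_   (P,Y)→(Q,X,L)
state=Q head=4 tape=XXY_[_]XX_   (Q,_)→(Q,Y,R)
state=Q head=5 tape=XXY_Y[X]X_   (Q,X)→(P,_,R)
state=P head=6 tape=XXY_Y_[X]_   (P,X)→(P,_,R)
state=P head=7 tape=XXY_Y__[_]   (P,_)→(P,_,L)
state=P head=6 tape=XXY_Y_[_]_   (P,_)→(P,_,L)
state=P head=5 tape=XXY_Y[_]__   (P,_)→(P,_,L)
state=P head=4 tape=XXY_[Y]___   (P,Y)→(Q,X,L)
state=Q head=3 tape=XXY[_]X___   (Q,_)→(Q,Y,R)
state=Q head=4 tape=XXYY[X]___   (Q,X)→(P,_,R)
state=P head=5 tape=XXYY_[_]__   (P,_)→(P,_,L)
state=P head=4 tape=XXYY[_]___   (P,_)→(P,_,L)
state=P head=3 tape=XXY[Y]____   (P,Y)→(Q,X,L)
state=Q head=2 tape=XX[Y]X____   (Q,Y)→(H,_,L)
state=H head=1 tape=X[X]_X____
Cell 5 holds _ when M halts.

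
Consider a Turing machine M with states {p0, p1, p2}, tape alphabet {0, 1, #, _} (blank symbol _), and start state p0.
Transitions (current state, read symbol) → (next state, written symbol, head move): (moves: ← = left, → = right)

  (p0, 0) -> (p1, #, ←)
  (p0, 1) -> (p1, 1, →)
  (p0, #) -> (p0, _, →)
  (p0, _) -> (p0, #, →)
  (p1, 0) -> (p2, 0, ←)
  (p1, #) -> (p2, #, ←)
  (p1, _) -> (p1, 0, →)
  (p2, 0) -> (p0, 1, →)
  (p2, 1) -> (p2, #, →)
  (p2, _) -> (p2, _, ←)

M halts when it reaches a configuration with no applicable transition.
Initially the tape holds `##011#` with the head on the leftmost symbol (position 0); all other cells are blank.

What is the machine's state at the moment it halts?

p0 | [#]#011#   read # → write _, move →, go to p0
p0 | _[#]011#   read # → write _, move →, go to p0
p0 | __[0]11#   read 0 → write #, move ←, go to p1
p1 | _[_]#11#   read _ → write 0, move →, go to p1
p1 | _0[#]11#   read # → write #, move ←, go to p2
p2 | _[0]#11#   read 0 → write 1, move →, go to p0
p0 | _1[#]11#   read # → write _, move →, go to p0
p0 | _1_[1]1#   read 1 → write 1, move →, go to p1
p1 | _1_1[1]#
No transition is defined for (p1, 1); M halts in state p1.

p1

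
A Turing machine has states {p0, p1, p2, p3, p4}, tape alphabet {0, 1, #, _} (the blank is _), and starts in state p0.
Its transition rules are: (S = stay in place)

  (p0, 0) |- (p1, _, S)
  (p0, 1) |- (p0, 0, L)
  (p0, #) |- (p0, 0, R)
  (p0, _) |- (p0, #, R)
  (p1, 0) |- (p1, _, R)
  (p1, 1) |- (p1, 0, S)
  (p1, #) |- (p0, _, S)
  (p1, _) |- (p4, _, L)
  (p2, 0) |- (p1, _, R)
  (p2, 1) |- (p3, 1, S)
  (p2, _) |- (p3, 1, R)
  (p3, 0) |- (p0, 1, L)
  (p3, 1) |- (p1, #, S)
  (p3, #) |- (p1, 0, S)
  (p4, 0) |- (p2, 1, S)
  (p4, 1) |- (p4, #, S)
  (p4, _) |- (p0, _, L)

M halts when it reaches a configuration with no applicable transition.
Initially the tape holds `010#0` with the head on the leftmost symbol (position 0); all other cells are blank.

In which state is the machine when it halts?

state=p0 head=0 tape=__[0]10#0   (p0,0)→(p1,_,S)
state=p1 head=0 tape=__[_]10#0   (p1,_)→(p4,_,L)
state=p4 head=-1 tape=_[_]_10#0   (p4,_)→(p0,_,L)
state=p0 head=-2 tape=[_]__10#0   (p0,_)→(p0,#,R)
state=p0 head=-1 tape=#[_]_10#0   (p0,_)→(p0,#,R)
state=p0 head=0 tape=##[_]10#0   (p0,_)→(p0,#,R)
state=p0 head=1 tape=###[1]0#0   (p0,1)→(p0,0,L)
state=p0 head=0 tape=##[#]00#0   (p0,#)→(p0,0,R)
state=p0 head=1 tape=##0[0]0#0   (p0,0)→(p1,_,S)
state=p1 head=1 tape=##0[_]0#0   (p1,_)→(p4,_,L)
state=p4 head=0 tape=##[0]_0#0   (p4,0)→(p2,1,S)
state=p2 head=0 tape=##[1]_0#0   (p2,1)→(p3,1,S)
state=p3 head=0 tape=##[1]_0#0   (p3,1)→(p1,#,S)
state=p1 head=0 tape=##[#]_0#0   (p1,#)→(p0,_,S)
state=p0 head=0 tape=##[_]_0#0   (p0,_)→(p0,#,R)
state=p0 head=1 tape=###[_]0#0   (p0,_)→(p0,#,R)
state=p0 head=2 tape=####[0]#0   (p0,0)→(p1,_,S)
state=p1 head=2 tape=####[_]#0   (p1,_)→(p4,_,L)
state=p4 head=1 tape=###[#]_#0
No transition is defined for (p4, #); M halts in state p4.

p4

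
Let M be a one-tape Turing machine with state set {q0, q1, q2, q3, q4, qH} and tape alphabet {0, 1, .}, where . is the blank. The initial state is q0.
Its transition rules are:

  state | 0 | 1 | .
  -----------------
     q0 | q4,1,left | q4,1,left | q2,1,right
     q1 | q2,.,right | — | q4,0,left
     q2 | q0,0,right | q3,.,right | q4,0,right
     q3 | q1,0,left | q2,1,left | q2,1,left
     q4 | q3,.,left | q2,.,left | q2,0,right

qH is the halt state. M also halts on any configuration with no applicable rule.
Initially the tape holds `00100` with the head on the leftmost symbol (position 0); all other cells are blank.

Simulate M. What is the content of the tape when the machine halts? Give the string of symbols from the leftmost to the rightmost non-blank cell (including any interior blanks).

010.0100

q0 | ...[0]0100   read 0 → write 1, move left, go to q4
q4 | ..[.]10100   read . → write 0, move right, go to q2
q2 | ..0[1]0100   read 1 → write ., move right, go to q3
q3 | ..0.[0]100   read 0 → write 0, move left, go to q1
q1 | ..0[.]0100   read . → write 0, move left, go to q4
q4 | ..[0]00100   read 0 → write ., move left, go to q3
q3 | .[.].00100   read . → write 1, move left, go to q2
q2 | [.]1.00100   read . → write 0, move right, go to q4
q4 | 0[1].00100   read 1 → write ., move left, go to q2
q2 | [0]..00100   read 0 → write 0, move right, go to q0
q0 | 0[.].00100   read . → write 1, move right, go to q2
q2 | 01[.]00100   read . → write 0, move right, go to q4
q4 | 010[0]0100   read 0 → write ., move left, go to q3
q3 | 01[0].0100   read 0 → write 0, move left, go to q1
q1 | 0[1]0.0100
The non-blank tape span at halt is 010.0100.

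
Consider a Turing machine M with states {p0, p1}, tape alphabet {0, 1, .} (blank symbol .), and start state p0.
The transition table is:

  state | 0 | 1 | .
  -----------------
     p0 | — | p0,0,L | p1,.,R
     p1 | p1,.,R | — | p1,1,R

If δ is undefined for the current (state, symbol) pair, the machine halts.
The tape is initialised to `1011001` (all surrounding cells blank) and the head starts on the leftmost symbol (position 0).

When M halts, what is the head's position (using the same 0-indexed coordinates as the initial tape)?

2

state=p0 head=0 tape=.[1]011001   (p0,1)→(p0,0,L)
state=p0 head=-1 tape=[.]0011001   (p0,.)→(p1,.,R)
state=p1 head=0 tape=.[0]011001   (p1,0)→(p1,.,R)
state=p1 head=1 tape=..[0]11001   (p1,0)→(p1,.,R)
state=p1 head=2 tape=...[1]1001
At halt the head is at cell 2.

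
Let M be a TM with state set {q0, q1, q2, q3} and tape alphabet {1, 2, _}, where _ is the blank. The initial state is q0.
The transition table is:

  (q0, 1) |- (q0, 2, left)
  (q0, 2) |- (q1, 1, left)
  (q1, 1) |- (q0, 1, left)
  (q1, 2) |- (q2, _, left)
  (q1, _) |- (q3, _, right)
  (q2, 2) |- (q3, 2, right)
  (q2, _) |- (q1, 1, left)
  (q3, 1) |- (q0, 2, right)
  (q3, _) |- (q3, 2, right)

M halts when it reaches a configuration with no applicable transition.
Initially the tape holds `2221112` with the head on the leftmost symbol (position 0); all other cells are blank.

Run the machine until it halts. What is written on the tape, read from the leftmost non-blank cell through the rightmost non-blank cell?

2_121112

q0 | __[2]221112   read 2 → write 1, move left, go to q1
q1 | _[_]1221112   read _ → write _, move right, go to q3
q3 | __[1]221112   read 1 → write 2, move right, go to q0
q0 | __2[2]21112   read 2 → write 1, move left, go to q1
q1 | __[2]121112   read 2 → write _, move left, go to q2
q2 | _[_]_121112   read _ → write 1, move left, go to q1
q1 | [_]1_121112   read _ → write _, move right, go to q3
q3 | _[1]_121112   read 1 → write 2, move right, go to q0
q0 | _2[_]121112
The non-blank tape span at halt is 2_121112.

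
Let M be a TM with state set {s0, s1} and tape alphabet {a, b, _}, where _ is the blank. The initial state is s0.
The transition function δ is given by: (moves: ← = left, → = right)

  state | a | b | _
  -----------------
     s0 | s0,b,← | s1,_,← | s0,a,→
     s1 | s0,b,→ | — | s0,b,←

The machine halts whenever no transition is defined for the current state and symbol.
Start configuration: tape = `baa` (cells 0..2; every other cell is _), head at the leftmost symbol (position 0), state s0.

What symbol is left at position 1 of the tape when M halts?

state=s0 head=0 tape=____[b]aa   (s0,b)→(s1,_,←)
state=s1 head=-1 tape=___[_]_aa   (s1,_)→(s0,b,←)
state=s0 head=-2 tape=__[_]b_aa   (s0,_)→(s0,a,→)
state=s0 head=-1 tape=__a[b]_aa   (s0,b)→(s1,_,←)
state=s1 head=-2 tape=__[a]__aa   (s1,a)→(s0,b,→)
state=s0 head=-1 tape=__b[_]_aa   (s0,_)→(s0,a,→)
state=s0 head=0 tape=__ba[_]aa   (s0,_)→(s0,a,→)
state=s0 head=1 tape=__baa[a]a   (s0,a)→(s0,b,←)
state=s0 head=0 tape=__ba[a]ba   (s0,a)→(s0,b,←)
state=s0 head=-1 tape=__b[a]bba   (s0,a)→(s0,b,←)
state=s0 head=-2 tape=__[b]bbba   (s0,b)→(s1,_,←)
state=s1 head=-3 tape=_[_]_bbba   (s1,_)→(s0,b,←)
state=s0 head=-4 tape=[_]b_bbba   (s0,_)→(s0,a,→)
state=s0 head=-3 tape=a[b]_bbba   (s0,b)→(s1,_,←)
state=s1 head=-4 tape=[a]__bbba   (s1,a)→(s0,b,→)
state=s0 head=-3 tape=b[_]_bbba   (s0,_)→(s0,a,→)
state=s0 head=-2 tape=ba[_]bbba   (s0,_)→(s0,a,→)
state=s0 head=-1 tape=baa[b]bba   (s0,b)→(s1,_,←)
state=s1 head=-2 tape=ba[a]_bba   (s1,a)→(s0,b,→)
state=s0 head=-1 tape=bab[_]bba   (s0,_)→(s0,a,→)
state=s0 head=0 tape=baba[b]ba   (s0,b)→(s1,_,←)
state=s1 head=-1 tape=bab[a]_ba   (s1,a)→(s0,b,→)
state=s0 head=0 tape=babb[_]ba   (s0,_)→(s0,a,→)
state=s0 head=1 tape=babba[b]a   (s0,b)→(s1,_,←)
state=s1 head=0 tape=babb[a]_a   (s1,a)→(s0,b,→)
state=s0 head=1 tape=babbb[_]a   (s0,_)→(s0,a,→)
state=s0 head=2 tape=babbba[a]   (s0,a)→(s0,b,←)
state=s0 head=1 tape=babbb[a]b   (s0,a)→(s0,b,←)
state=s0 head=0 tape=babb[b]bb   (s0,b)→(s1,_,←)
state=s1 head=-1 tape=bab[b]_bb
Cell 1 holds b when M halts.

b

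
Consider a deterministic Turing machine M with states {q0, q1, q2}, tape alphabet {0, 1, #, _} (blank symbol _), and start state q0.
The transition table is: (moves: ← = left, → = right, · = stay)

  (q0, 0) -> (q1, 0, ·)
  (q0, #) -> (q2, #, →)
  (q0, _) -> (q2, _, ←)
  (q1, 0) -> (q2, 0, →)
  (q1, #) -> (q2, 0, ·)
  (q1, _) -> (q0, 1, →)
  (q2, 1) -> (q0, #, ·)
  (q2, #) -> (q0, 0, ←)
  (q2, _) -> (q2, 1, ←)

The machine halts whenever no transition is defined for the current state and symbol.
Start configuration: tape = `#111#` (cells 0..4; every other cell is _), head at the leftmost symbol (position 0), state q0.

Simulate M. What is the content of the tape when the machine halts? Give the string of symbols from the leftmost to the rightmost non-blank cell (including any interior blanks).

state=q0 head=0 tape=[#]111#   (q0,#)→(q2,#,→)
state=q2 head=1 tape=#[1]11#   (q2,1)→(q0,#,·)
state=q0 head=1 tape=#[#]11#   (q0,#)→(q2,#,→)
state=q2 head=2 tape=##[1]1#   (q2,1)→(q0,#,·)
state=q0 head=2 tape=##[#]1#   (q0,#)→(q2,#,→)
state=q2 head=3 tape=###[1]#   (q2,1)→(q0,#,·)
state=q0 head=3 tape=###[#]#   (q0,#)→(q2,#,→)
state=q2 head=4 tape=####[#]   (q2,#)→(q0,0,←)
state=q0 head=3 tape=###[#]0   (q0,#)→(q2,#,→)
state=q2 head=4 tape=####[0]
The non-blank tape span at halt is ####0.

####0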